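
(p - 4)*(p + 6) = p^2 + 2*p - 24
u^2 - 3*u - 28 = (u - 7)*(u + 4)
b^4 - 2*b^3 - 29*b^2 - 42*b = b*(b - 7)*(b + 2)*(b + 3)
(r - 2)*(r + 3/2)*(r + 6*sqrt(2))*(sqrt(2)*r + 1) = sqrt(2)*r^4 - sqrt(2)*r^3/2 + 13*r^3 - 13*r^2/2 + 3*sqrt(2)*r^2 - 39*r - 3*sqrt(2)*r - 18*sqrt(2)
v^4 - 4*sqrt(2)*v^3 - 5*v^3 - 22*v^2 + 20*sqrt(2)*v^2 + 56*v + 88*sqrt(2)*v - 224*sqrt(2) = (v - 7)*(v - 2)*(v + 4)*(v - 4*sqrt(2))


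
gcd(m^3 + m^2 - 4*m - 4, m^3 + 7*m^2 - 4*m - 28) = m^2 - 4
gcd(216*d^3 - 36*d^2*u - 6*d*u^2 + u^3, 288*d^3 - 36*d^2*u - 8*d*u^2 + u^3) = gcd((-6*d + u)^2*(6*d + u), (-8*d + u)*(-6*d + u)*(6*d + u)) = -36*d^2 + u^2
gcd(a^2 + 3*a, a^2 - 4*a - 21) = a + 3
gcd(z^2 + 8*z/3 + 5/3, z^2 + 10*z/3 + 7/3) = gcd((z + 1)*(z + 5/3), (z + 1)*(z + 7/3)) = z + 1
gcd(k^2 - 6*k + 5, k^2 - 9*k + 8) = k - 1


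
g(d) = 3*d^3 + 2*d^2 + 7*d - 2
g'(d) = 9*d^2 + 4*d + 7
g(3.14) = 132.58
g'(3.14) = 108.30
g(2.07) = 47.67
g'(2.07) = 53.84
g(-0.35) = -4.33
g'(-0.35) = 6.70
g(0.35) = 0.82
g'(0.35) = 9.50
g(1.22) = 14.96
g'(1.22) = 25.28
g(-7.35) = -1136.60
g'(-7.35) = 463.80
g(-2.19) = -39.25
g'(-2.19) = 41.40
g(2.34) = 63.77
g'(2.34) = 65.64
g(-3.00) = -86.00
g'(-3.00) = 76.00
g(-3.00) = -86.00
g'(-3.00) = 76.00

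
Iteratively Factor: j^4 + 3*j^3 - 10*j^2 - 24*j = (j + 4)*(j^3 - j^2 - 6*j) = (j + 2)*(j + 4)*(j^2 - 3*j) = (j - 3)*(j + 2)*(j + 4)*(j)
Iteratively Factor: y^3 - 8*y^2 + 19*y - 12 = (y - 1)*(y^2 - 7*y + 12) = (y - 4)*(y - 1)*(y - 3)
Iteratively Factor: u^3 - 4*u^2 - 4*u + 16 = (u - 4)*(u^2 - 4) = (u - 4)*(u + 2)*(u - 2)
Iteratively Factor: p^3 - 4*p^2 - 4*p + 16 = (p - 2)*(p^2 - 2*p - 8) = (p - 4)*(p - 2)*(p + 2)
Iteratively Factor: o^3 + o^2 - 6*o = (o + 3)*(o^2 - 2*o) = o*(o + 3)*(o - 2)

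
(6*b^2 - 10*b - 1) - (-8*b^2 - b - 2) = 14*b^2 - 9*b + 1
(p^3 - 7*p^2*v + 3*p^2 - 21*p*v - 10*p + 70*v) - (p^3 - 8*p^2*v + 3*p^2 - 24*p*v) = p^2*v + 3*p*v - 10*p + 70*v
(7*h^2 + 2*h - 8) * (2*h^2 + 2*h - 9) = 14*h^4 + 18*h^3 - 75*h^2 - 34*h + 72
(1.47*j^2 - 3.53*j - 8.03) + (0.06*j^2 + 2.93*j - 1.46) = 1.53*j^2 - 0.6*j - 9.49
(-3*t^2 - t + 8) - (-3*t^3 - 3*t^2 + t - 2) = 3*t^3 - 2*t + 10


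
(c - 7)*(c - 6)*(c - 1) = c^3 - 14*c^2 + 55*c - 42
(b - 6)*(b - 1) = b^2 - 7*b + 6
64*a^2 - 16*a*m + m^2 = (-8*a + m)^2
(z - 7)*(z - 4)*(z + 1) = z^3 - 10*z^2 + 17*z + 28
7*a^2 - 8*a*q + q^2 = (-7*a + q)*(-a + q)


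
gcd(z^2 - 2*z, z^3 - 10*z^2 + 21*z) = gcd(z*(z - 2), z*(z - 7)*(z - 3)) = z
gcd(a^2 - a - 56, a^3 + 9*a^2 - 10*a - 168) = a + 7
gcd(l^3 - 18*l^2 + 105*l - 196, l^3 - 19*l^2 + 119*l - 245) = l^2 - 14*l + 49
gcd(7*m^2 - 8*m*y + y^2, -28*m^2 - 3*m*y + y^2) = -7*m + y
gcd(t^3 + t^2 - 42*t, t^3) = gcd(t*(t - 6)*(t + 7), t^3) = t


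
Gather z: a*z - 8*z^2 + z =-8*z^2 + z*(a + 1)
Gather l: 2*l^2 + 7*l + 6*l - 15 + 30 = 2*l^2 + 13*l + 15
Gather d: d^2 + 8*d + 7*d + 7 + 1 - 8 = d^2 + 15*d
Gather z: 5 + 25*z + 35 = 25*z + 40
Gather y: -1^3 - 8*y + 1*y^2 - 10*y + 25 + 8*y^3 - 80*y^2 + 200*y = 8*y^3 - 79*y^2 + 182*y + 24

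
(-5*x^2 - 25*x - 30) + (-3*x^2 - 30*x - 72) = -8*x^2 - 55*x - 102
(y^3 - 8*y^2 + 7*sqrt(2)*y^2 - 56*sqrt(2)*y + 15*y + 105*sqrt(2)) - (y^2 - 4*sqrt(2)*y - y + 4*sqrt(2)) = y^3 - 9*y^2 + 7*sqrt(2)*y^2 - 52*sqrt(2)*y + 16*y + 101*sqrt(2)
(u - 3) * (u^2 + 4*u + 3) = u^3 + u^2 - 9*u - 9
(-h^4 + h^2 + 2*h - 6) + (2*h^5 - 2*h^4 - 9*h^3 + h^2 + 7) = 2*h^5 - 3*h^4 - 9*h^3 + 2*h^2 + 2*h + 1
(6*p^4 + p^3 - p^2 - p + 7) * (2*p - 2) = 12*p^5 - 10*p^4 - 4*p^3 + 16*p - 14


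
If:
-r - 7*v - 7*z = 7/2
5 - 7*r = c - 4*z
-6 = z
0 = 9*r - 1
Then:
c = -178/9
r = 1/9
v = 691/126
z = -6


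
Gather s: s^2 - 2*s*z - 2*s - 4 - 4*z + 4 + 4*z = s^2 + s*(-2*z - 2)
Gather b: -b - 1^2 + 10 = 9 - b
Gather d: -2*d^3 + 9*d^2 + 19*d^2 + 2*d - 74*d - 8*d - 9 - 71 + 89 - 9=-2*d^3 + 28*d^2 - 80*d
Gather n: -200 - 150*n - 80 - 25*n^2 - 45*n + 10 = -25*n^2 - 195*n - 270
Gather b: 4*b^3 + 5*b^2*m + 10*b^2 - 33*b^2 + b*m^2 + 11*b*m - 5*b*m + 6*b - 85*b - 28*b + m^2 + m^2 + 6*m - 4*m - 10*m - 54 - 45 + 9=4*b^3 + b^2*(5*m - 23) + b*(m^2 + 6*m - 107) + 2*m^2 - 8*m - 90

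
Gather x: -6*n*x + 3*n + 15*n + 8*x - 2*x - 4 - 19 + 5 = 18*n + x*(6 - 6*n) - 18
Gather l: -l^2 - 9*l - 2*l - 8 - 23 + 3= -l^2 - 11*l - 28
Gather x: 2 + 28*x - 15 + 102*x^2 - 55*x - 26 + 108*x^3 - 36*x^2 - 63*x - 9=108*x^3 + 66*x^2 - 90*x - 48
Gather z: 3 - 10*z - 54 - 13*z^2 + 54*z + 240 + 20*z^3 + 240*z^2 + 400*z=20*z^3 + 227*z^2 + 444*z + 189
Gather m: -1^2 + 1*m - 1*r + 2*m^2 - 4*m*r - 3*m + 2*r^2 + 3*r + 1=2*m^2 + m*(-4*r - 2) + 2*r^2 + 2*r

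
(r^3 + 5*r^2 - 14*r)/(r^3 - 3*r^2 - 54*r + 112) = r/(r - 8)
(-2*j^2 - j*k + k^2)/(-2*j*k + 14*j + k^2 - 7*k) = (j + k)/(k - 7)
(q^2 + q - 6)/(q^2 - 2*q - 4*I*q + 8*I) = (q + 3)/(q - 4*I)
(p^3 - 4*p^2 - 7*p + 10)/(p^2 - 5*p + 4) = (p^2 - 3*p - 10)/(p - 4)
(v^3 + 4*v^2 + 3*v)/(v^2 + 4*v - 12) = v*(v^2 + 4*v + 3)/(v^2 + 4*v - 12)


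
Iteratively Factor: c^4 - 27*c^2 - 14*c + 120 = (c + 3)*(c^3 - 3*c^2 - 18*c + 40) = (c - 5)*(c + 3)*(c^2 + 2*c - 8) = (c - 5)*(c - 2)*(c + 3)*(c + 4)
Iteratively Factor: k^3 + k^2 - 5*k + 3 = (k - 1)*(k^2 + 2*k - 3) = (k - 1)^2*(k + 3)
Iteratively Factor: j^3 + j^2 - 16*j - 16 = (j - 4)*(j^2 + 5*j + 4) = (j - 4)*(j + 1)*(j + 4)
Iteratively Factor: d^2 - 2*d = (d - 2)*(d)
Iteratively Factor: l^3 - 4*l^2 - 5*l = (l - 5)*(l^2 + l) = (l - 5)*(l + 1)*(l)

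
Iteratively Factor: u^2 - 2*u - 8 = (u + 2)*(u - 4)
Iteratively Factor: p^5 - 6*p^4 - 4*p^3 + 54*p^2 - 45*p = (p - 1)*(p^4 - 5*p^3 - 9*p^2 + 45*p) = p*(p - 1)*(p^3 - 5*p^2 - 9*p + 45) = p*(p - 5)*(p - 1)*(p^2 - 9) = p*(p - 5)*(p - 1)*(p + 3)*(p - 3)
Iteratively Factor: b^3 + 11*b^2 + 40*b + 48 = (b + 4)*(b^2 + 7*b + 12) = (b + 3)*(b + 4)*(b + 4)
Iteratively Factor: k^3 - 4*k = (k + 2)*(k^2 - 2*k) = (k - 2)*(k + 2)*(k)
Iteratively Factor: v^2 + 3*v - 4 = (v + 4)*(v - 1)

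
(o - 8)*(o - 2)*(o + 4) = o^3 - 6*o^2 - 24*o + 64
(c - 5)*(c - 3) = c^2 - 8*c + 15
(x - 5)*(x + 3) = x^2 - 2*x - 15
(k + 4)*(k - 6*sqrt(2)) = k^2 - 6*sqrt(2)*k + 4*k - 24*sqrt(2)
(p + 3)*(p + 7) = p^2 + 10*p + 21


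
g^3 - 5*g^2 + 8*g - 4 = (g - 2)^2*(g - 1)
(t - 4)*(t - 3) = t^2 - 7*t + 12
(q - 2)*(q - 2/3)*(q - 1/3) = q^3 - 3*q^2 + 20*q/9 - 4/9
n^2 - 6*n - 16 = (n - 8)*(n + 2)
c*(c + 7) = c^2 + 7*c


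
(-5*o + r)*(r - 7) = -5*o*r + 35*o + r^2 - 7*r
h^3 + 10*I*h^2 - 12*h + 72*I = (h - 2*I)*(h + 6*I)^2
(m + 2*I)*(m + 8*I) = m^2 + 10*I*m - 16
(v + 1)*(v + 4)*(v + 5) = v^3 + 10*v^2 + 29*v + 20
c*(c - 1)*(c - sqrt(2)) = c^3 - sqrt(2)*c^2 - c^2 + sqrt(2)*c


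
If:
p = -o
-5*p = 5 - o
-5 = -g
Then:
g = 5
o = 5/6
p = -5/6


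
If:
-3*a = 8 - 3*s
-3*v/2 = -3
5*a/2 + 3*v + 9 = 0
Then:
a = -6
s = -10/3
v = 2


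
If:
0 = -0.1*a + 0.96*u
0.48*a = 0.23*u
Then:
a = 0.00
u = 0.00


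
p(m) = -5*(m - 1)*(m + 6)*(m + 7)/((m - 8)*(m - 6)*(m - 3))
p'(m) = -5*(m - 1)*(m + 6)/((m - 8)*(m - 6)*(m - 3)) - 5*(m - 1)*(m + 7)/((m - 8)*(m - 6)*(m - 3)) - 5*(m + 6)*(m + 7)/((m - 8)*(m - 6)*(m - 3)) + 5*(m - 1)*(m + 6)*(m + 7)/((m - 8)*(m - 6)*(m - 3)^2) + 5*(m - 1)*(m + 6)*(m + 7)/((m - 8)*(m - 6)^2*(m - 3)) + 5*(m - 1)*(m + 6)*(m + 7)/((m - 8)^2*(m - 6)*(m - 3))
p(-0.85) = -1.26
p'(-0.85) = -0.42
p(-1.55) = -0.94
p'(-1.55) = -0.45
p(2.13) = 21.22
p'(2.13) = 57.20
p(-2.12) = -0.70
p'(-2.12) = -0.39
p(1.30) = 1.70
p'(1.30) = 7.71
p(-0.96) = -1.21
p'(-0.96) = -0.44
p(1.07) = 0.30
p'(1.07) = 4.67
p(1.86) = 10.33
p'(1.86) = 27.74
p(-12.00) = -0.36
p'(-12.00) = 0.10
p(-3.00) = -0.40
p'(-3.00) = -0.28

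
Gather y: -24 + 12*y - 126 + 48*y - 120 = 60*y - 270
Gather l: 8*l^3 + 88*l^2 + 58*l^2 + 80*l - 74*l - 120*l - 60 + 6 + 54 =8*l^3 + 146*l^2 - 114*l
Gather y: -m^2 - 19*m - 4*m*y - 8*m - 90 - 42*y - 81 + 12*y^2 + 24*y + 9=-m^2 - 27*m + 12*y^2 + y*(-4*m - 18) - 162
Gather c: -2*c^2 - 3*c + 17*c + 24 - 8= -2*c^2 + 14*c + 16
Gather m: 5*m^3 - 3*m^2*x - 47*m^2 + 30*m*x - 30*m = 5*m^3 + m^2*(-3*x - 47) + m*(30*x - 30)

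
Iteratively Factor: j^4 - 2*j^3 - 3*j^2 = (j + 1)*(j^3 - 3*j^2) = j*(j + 1)*(j^2 - 3*j) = j*(j - 3)*(j + 1)*(j)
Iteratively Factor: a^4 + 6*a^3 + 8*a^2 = (a)*(a^3 + 6*a^2 + 8*a) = a*(a + 2)*(a^2 + 4*a) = a^2*(a + 2)*(a + 4)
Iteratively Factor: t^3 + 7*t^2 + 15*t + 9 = (t + 1)*(t^2 + 6*t + 9) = (t + 1)*(t + 3)*(t + 3)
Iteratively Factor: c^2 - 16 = (c - 4)*(c + 4)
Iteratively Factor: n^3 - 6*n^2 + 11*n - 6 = (n - 2)*(n^2 - 4*n + 3) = (n - 2)*(n - 1)*(n - 3)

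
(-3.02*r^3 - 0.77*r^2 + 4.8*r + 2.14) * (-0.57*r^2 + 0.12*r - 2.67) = 1.7214*r^5 + 0.0765*r^4 + 5.235*r^3 + 1.4121*r^2 - 12.5592*r - 5.7138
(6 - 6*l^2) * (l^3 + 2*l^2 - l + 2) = -6*l^5 - 12*l^4 + 12*l^3 - 6*l + 12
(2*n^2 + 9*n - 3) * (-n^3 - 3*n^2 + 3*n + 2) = -2*n^5 - 15*n^4 - 18*n^3 + 40*n^2 + 9*n - 6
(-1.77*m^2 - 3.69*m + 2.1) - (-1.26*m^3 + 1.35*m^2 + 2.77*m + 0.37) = 1.26*m^3 - 3.12*m^2 - 6.46*m + 1.73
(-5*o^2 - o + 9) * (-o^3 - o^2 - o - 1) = 5*o^5 + 6*o^4 - 3*o^3 - 3*o^2 - 8*o - 9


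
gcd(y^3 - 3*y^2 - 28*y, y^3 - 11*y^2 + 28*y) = y^2 - 7*y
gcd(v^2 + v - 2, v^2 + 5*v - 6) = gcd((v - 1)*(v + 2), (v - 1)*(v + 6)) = v - 1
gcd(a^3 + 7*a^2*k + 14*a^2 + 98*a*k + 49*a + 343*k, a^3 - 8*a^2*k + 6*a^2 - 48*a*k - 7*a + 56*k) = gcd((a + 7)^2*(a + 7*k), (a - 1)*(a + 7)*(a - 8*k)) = a + 7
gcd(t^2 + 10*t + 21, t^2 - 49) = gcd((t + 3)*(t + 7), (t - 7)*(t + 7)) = t + 7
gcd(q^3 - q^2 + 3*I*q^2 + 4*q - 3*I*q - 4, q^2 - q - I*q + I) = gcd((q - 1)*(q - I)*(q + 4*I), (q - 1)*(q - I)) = q^2 + q*(-1 - I) + I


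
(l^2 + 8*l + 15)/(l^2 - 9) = (l + 5)/(l - 3)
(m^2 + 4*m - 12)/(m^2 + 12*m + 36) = (m - 2)/(m + 6)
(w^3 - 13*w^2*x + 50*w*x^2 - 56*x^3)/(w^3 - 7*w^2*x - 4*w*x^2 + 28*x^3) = (w - 4*x)/(w + 2*x)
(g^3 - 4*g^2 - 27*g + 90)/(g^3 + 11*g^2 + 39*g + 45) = (g^2 - 9*g + 18)/(g^2 + 6*g + 9)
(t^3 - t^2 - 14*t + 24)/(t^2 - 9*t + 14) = (t^2 + t - 12)/(t - 7)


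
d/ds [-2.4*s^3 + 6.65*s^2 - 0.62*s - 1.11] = -7.2*s^2 + 13.3*s - 0.62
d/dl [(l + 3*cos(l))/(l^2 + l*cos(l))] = -(2*l^2*sin(l) + l^2 + 6*l*cos(l) + 3*cos(l)^2)/(l^2*(l + cos(l))^2)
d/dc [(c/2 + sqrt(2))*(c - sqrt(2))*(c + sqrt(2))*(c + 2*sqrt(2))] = 2*c^3 + 6*sqrt(2)*c^2 + 6*c - 4*sqrt(2)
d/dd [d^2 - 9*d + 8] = 2*d - 9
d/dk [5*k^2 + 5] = 10*k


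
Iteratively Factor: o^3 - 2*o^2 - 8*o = (o)*(o^2 - 2*o - 8) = o*(o - 4)*(o + 2)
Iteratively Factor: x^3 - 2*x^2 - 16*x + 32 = (x + 4)*(x^2 - 6*x + 8) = (x - 2)*(x + 4)*(x - 4)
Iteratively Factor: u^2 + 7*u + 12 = (u + 3)*(u + 4)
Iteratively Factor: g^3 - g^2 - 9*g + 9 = (g - 3)*(g^2 + 2*g - 3) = (g - 3)*(g + 3)*(g - 1)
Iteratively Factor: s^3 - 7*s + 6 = (s - 2)*(s^2 + 2*s - 3) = (s - 2)*(s - 1)*(s + 3)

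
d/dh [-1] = 0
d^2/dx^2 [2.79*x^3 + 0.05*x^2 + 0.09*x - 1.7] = 16.74*x + 0.1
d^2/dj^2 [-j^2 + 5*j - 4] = -2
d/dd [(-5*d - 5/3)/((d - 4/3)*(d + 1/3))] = 45/(3*d - 4)^2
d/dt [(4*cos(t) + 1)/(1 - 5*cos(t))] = -9*sin(t)/(5*cos(t) - 1)^2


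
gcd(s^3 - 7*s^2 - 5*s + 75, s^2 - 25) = s - 5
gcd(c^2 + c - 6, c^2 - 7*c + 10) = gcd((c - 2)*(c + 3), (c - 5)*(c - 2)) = c - 2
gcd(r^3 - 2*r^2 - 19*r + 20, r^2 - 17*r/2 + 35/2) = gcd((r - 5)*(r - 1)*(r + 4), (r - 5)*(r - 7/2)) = r - 5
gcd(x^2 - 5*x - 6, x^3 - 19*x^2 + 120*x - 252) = x - 6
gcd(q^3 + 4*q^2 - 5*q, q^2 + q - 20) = q + 5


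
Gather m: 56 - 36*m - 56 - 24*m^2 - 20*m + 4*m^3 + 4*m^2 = 4*m^3 - 20*m^2 - 56*m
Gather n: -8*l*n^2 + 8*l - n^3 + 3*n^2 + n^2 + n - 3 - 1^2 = 8*l - n^3 + n^2*(4 - 8*l) + n - 4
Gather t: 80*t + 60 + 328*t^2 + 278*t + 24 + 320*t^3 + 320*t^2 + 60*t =320*t^3 + 648*t^2 + 418*t + 84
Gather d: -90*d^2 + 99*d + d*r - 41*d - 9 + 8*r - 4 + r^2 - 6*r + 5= -90*d^2 + d*(r + 58) + r^2 + 2*r - 8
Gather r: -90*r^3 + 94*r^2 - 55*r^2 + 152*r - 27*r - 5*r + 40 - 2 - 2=-90*r^3 + 39*r^2 + 120*r + 36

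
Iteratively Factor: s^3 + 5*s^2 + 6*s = (s + 2)*(s^2 + 3*s) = s*(s + 2)*(s + 3)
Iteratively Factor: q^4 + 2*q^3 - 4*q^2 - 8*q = (q + 2)*(q^3 - 4*q) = (q + 2)^2*(q^2 - 2*q) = q*(q + 2)^2*(q - 2)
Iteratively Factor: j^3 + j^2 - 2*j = (j + 2)*(j^2 - j) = j*(j + 2)*(j - 1)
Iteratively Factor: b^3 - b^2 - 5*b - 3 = (b - 3)*(b^2 + 2*b + 1) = (b - 3)*(b + 1)*(b + 1)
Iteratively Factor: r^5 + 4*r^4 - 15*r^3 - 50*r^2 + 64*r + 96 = (r + 4)*(r^4 - 15*r^2 + 10*r + 24) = (r + 4)^2*(r^3 - 4*r^2 + r + 6) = (r - 2)*(r + 4)^2*(r^2 - 2*r - 3) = (r - 3)*(r - 2)*(r + 4)^2*(r + 1)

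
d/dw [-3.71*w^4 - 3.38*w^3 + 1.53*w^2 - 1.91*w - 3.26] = -14.84*w^3 - 10.14*w^2 + 3.06*w - 1.91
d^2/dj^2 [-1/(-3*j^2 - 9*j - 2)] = 6*(-3*j^2 - 9*j + 3*(2*j + 3)^2 - 2)/(3*j^2 + 9*j + 2)^3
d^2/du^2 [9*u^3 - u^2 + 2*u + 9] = 54*u - 2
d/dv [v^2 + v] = 2*v + 1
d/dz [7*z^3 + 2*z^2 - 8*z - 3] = 21*z^2 + 4*z - 8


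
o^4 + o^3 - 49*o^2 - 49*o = o*(o - 7)*(o + 1)*(o + 7)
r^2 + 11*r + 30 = (r + 5)*(r + 6)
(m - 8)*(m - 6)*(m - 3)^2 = m^4 - 20*m^3 + 141*m^2 - 414*m + 432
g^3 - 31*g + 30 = (g - 5)*(g - 1)*(g + 6)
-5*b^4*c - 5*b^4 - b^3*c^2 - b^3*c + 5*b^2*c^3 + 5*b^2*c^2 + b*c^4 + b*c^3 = (-b + c)*(b + c)*(5*b + c)*(b*c + b)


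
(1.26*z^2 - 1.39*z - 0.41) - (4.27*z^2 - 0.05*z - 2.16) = -3.01*z^2 - 1.34*z + 1.75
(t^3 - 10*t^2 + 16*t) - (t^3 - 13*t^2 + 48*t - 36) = 3*t^2 - 32*t + 36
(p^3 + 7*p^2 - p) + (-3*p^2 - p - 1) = p^3 + 4*p^2 - 2*p - 1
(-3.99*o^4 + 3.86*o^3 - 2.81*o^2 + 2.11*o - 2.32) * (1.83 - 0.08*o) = 0.3192*o^5 - 7.6105*o^4 + 7.2886*o^3 - 5.3111*o^2 + 4.0469*o - 4.2456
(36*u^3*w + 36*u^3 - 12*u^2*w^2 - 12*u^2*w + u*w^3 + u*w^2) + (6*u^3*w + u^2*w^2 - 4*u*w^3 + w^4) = 42*u^3*w + 36*u^3 - 11*u^2*w^2 - 12*u^2*w - 3*u*w^3 + u*w^2 + w^4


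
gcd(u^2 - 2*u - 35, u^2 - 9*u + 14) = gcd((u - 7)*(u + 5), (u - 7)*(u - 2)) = u - 7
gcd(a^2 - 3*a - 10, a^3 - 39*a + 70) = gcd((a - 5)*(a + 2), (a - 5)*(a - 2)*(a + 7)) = a - 5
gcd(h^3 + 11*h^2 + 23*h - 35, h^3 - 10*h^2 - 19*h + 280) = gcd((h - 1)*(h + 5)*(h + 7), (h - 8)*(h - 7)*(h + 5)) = h + 5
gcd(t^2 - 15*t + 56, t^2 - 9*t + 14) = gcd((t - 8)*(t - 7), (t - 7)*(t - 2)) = t - 7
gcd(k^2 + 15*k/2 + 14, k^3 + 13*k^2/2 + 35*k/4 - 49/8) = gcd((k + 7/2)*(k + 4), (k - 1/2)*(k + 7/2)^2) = k + 7/2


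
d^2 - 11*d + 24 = (d - 8)*(d - 3)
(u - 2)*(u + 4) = u^2 + 2*u - 8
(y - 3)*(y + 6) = y^2 + 3*y - 18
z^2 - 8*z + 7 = (z - 7)*(z - 1)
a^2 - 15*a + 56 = (a - 8)*(a - 7)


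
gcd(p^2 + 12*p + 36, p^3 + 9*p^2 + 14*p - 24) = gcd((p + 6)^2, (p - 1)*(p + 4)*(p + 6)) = p + 6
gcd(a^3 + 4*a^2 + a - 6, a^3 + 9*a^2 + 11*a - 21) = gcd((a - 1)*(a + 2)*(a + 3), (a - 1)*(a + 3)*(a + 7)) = a^2 + 2*a - 3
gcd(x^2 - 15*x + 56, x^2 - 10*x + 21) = x - 7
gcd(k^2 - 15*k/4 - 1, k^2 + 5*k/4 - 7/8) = 1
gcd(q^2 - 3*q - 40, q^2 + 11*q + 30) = q + 5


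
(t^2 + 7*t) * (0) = 0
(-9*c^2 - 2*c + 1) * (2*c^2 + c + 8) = -18*c^4 - 13*c^3 - 72*c^2 - 15*c + 8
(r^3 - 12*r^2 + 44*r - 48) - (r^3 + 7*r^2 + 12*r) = -19*r^2 + 32*r - 48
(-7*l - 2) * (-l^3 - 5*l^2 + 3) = 7*l^4 + 37*l^3 + 10*l^2 - 21*l - 6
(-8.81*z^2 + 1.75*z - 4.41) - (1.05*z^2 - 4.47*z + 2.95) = -9.86*z^2 + 6.22*z - 7.36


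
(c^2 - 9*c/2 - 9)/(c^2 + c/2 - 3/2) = (c - 6)/(c - 1)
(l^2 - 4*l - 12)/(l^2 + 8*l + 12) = (l - 6)/(l + 6)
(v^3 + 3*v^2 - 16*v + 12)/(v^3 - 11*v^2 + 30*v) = (v^3 + 3*v^2 - 16*v + 12)/(v*(v^2 - 11*v + 30))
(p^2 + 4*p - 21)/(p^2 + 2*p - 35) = (p - 3)/(p - 5)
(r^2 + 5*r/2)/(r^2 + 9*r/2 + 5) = r/(r + 2)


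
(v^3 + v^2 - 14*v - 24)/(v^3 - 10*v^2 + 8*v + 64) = (v + 3)/(v - 8)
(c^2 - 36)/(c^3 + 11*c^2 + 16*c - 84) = (c - 6)/(c^2 + 5*c - 14)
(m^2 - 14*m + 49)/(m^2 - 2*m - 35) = (m - 7)/(m + 5)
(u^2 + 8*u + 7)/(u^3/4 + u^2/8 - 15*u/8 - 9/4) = 8*(u^2 + 8*u + 7)/(2*u^3 + u^2 - 15*u - 18)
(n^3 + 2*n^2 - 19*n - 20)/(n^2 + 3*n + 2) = (n^2 + n - 20)/(n + 2)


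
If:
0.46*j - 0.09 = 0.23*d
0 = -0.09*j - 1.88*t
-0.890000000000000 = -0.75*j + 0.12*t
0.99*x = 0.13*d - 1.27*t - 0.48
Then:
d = 1.96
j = 1.18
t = -0.06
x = -0.15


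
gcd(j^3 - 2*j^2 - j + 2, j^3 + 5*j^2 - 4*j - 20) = j - 2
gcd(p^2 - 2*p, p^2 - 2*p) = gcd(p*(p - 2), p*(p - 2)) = p^2 - 2*p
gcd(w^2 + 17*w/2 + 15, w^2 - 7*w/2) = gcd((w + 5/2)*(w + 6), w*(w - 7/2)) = 1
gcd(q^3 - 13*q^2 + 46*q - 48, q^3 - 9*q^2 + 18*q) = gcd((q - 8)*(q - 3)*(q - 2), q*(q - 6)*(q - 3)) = q - 3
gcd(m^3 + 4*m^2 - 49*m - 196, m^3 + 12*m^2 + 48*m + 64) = m + 4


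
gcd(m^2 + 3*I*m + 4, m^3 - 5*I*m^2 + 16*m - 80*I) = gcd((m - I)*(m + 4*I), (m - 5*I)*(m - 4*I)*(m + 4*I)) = m + 4*I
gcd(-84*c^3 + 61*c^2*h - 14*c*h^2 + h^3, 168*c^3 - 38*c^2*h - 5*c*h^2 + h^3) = 28*c^2 - 11*c*h + h^2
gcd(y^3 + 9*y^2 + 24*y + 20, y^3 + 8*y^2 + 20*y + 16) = y^2 + 4*y + 4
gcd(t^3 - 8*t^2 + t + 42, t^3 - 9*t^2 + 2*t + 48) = t^2 - t - 6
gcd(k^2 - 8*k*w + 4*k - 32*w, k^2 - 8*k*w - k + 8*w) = -k + 8*w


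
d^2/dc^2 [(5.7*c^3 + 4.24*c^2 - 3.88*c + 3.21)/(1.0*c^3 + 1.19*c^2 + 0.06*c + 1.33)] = (-5.08599999999998*c^6 - 25.332*c^5 - 81.6816*c^4 - 46.960948*c^3 + 52.819758*c^2 + 73.101*c + 5.481698)/(1.0*c^9 + 3.57*c^8 + 4.4283*c^7 + 6.103559*c^6 + 9.761898*c^5 + 6.141891*c^4 + 5.876688*c^3 + 6.329337*c^2 + 0.318402*c + 2.352637)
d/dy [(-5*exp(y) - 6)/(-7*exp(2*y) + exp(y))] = (-35*exp(2*y) - 84*exp(y) + 6)*exp(-y)/(49*exp(2*y) - 14*exp(y) + 1)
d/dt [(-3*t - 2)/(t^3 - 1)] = 3*(2*t^3 + 2*t^2 + 1)/(t^6 - 2*t^3 + 1)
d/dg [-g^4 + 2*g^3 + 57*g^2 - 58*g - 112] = -4*g^3 + 6*g^2 + 114*g - 58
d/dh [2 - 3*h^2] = -6*h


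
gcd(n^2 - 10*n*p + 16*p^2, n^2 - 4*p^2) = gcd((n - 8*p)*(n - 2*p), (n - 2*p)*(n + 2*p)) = -n + 2*p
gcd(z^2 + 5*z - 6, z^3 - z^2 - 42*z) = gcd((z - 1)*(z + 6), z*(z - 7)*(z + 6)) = z + 6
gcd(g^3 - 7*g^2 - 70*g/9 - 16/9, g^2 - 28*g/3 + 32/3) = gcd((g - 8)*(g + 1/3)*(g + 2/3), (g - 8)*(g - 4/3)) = g - 8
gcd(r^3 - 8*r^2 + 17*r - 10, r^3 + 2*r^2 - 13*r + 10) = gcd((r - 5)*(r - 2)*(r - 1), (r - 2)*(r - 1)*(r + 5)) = r^2 - 3*r + 2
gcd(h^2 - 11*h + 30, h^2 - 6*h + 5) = h - 5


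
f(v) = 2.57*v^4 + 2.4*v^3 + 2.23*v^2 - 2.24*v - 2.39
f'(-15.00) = -33144.14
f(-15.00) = 122539.21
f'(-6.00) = -1990.28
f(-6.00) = 2903.65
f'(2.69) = 261.96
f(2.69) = 189.01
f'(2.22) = 155.62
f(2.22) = 92.31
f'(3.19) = 418.96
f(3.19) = 357.20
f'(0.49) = 2.88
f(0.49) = -2.52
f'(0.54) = 3.89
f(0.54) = -2.35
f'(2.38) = 187.75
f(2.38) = 119.73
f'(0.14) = -1.45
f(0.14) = -2.65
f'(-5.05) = -1165.08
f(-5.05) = 1428.17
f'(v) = 10.28*v^3 + 7.2*v^2 + 4.46*v - 2.24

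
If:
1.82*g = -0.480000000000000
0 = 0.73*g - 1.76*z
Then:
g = -0.26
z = -0.11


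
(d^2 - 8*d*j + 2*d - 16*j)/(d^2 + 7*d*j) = (d^2 - 8*d*j + 2*d - 16*j)/(d*(d + 7*j))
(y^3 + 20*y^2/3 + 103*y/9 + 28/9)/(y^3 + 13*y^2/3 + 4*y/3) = (y + 7/3)/y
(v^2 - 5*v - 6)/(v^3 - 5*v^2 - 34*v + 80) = (v^2 - 5*v - 6)/(v^3 - 5*v^2 - 34*v + 80)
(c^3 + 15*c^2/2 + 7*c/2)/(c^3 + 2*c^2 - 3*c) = (2*c^2 + 15*c + 7)/(2*(c^2 + 2*c - 3))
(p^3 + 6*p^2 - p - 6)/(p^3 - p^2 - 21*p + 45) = (p^3 + 6*p^2 - p - 6)/(p^3 - p^2 - 21*p + 45)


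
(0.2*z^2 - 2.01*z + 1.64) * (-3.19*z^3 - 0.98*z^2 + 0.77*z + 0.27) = -0.638*z^5 + 6.2159*z^4 - 3.1078*z^3 - 3.1009*z^2 + 0.7201*z + 0.4428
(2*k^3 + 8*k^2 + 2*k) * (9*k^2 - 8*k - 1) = 18*k^5 + 56*k^4 - 48*k^3 - 24*k^2 - 2*k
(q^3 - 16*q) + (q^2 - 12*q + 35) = q^3 + q^2 - 28*q + 35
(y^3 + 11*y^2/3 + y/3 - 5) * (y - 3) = y^4 + 2*y^3/3 - 32*y^2/3 - 6*y + 15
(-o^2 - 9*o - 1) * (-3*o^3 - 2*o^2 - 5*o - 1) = 3*o^5 + 29*o^4 + 26*o^3 + 48*o^2 + 14*o + 1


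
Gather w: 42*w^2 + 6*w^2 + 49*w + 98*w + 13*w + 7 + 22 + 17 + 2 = 48*w^2 + 160*w + 48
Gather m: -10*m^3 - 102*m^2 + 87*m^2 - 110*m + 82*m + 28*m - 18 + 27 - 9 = -10*m^3 - 15*m^2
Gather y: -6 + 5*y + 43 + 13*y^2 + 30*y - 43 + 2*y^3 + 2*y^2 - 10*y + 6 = 2*y^3 + 15*y^2 + 25*y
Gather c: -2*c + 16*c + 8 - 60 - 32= 14*c - 84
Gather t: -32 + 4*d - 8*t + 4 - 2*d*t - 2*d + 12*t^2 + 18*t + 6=2*d + 12*t^2 + t*(10 - 2*d) - 22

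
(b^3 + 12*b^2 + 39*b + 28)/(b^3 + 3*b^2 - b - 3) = (b^2 + 11*b + 28)/(b^2 + 2*b - 3)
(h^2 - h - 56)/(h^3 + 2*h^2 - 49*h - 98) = (h - 8)/(h^2 - 5*h - 14)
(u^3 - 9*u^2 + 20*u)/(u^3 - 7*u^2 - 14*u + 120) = u*(u - 4)/(u^2 - 2*u - 24)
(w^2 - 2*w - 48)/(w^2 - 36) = (w - 8)/(w - 6)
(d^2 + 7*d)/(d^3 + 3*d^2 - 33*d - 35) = d/(d^2 - 4*d - 5)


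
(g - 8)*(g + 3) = g^2 - 5*g - 24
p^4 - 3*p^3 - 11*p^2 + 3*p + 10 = (p - 5)*(p - 1)*(p + 1)*(p + 2)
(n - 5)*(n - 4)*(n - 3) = n^3 - 12*n^2 + 47*n - 60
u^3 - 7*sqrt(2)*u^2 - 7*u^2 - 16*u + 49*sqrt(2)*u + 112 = (u - 7)*(u - 8*sqrt(2))*(u + sqrt(2))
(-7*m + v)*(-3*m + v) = 21*m^2 - 10*m*v + v^2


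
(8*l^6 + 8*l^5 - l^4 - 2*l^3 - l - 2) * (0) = 0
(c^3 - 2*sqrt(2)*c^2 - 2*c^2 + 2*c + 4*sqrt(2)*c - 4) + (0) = c^3 - 2*sqrt(2)*c^2 - 2*c^2 + 2*c + 4*sqrt(2)*c - 4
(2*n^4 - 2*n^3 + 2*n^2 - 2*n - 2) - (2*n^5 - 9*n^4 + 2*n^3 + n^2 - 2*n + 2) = -2*n^5 + 11*n^4 - 4*n^3 + n^2 - 4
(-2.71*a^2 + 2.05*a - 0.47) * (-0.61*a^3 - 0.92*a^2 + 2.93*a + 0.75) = 1.6531*a^5 + 1.2427*a^4 - 9.5396*a^3 + 4.4064*a^2 + 0.1604*a - 0.3525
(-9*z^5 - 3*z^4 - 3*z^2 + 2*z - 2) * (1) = -9*z^5 - 3*z^4 - 3*z^2 + 2*z - 2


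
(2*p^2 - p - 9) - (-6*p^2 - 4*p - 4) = 8*p^2 + 3*p - 5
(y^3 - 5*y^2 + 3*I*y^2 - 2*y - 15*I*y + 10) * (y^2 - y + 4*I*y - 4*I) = y^5 - 6*y^4 + 7*I*y^4 - 9*y^3 - 42*I*y^3 + 84*y^2 + 27*I*y^2 - 70*y + 48*I*y - 40*I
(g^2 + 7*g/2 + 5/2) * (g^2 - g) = g^4 + 5*g^3/2 - g^2 - 5*g/2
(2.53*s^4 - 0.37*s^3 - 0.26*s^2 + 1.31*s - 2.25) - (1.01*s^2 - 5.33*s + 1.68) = 2.53*s^4 - 0.37*s^3 - 1.27*s^2 + 6.64*s - 3.93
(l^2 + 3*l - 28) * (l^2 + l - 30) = l^4 + 4*l^3 - 55*l^2 - 118*l + 840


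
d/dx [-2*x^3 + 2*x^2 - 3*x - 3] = -6*x^2 + 4*x - 3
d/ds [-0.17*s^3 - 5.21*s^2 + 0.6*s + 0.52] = -0.51*s^2 - 10.42*s + 0.6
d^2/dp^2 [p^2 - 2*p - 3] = 2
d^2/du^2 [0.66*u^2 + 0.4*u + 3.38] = 1.32000000000000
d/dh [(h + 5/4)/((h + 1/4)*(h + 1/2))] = 4*(-16*h^2 - 40*h - 13)/(64*h^4 + 96*h^3 + 52*h^2 + 12*h + 1)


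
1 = 1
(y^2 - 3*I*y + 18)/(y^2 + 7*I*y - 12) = (y - 6*I)/(y + 4*I)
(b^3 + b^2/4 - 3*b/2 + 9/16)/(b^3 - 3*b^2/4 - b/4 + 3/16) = (2*b + 3)/(2*b + 1)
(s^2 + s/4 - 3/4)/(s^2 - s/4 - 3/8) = 2*(s + 1)/(2*s + 1)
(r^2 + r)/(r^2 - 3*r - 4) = r/(r - 4)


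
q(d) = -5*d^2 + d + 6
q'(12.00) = -119.00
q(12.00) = -702.00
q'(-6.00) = 61.00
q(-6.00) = -180.00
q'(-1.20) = 13.00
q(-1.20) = -2.40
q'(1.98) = -18.80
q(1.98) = -11.62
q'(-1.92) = 20.20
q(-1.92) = -14.35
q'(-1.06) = 11.60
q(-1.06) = -0.68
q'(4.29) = -41.90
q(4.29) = -81.73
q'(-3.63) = 37.30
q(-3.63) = -63.51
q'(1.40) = -13.00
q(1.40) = -2.40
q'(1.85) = -17.50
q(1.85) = -9.26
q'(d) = 1 - 10*d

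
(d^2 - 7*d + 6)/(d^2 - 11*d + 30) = (d - 1)/(d - 5)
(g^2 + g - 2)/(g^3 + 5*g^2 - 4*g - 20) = (g - 1)/(g^2 + 3*g - 10)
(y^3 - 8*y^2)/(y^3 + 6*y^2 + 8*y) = y*(y - 8)/(y^2 + 6*y + 8)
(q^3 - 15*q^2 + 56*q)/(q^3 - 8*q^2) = (q - 7)/q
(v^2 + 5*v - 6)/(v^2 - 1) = (v + 6)/(v + 1)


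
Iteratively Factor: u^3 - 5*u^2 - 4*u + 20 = (u + 2)*(u^2 - 7*u + 10) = (u - 2)*(u + 2)*(u - 5)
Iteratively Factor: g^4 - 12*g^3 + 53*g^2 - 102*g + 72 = (g - 4)*(g^3 - 8*g^2 + 21*g - 18) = (g - 4)*(g - 3)*(g^2 - 5*g + 6) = (g - 4)*(g - 3)^2*(g - 2)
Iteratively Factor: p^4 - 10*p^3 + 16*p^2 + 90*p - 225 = (p - 5)*(p^3 - 5*p^2 - 9*p + 45) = (p - 5)*(p - 3)*(p^2 - 2*p - 15) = (p - 5)^2*(p - 3)*(p + 3)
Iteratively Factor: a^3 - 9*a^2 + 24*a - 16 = (a - 4)*(a^2 - 5*a + 4) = (a - 4)^2*(a - 1)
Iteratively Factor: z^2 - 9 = (z - 3)*(z + 3)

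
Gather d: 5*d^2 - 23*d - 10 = 5*d^2 - 23*d - 10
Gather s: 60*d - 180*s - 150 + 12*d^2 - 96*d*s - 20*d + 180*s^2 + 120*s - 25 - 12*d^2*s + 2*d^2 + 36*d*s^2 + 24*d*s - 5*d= 14*d^2 + 35*d + s^2*(36*d + 180) + s*(-12*d^2 - 72*d - 60) - 175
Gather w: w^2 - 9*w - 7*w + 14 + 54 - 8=w^2 - 16*w + 60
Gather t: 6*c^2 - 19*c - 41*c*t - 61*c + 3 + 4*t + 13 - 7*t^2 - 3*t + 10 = 6*c^2 - 80*c - 7*t^2 + t*(1 - 41*c) + 26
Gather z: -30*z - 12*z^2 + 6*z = -12*z^2 - 24*z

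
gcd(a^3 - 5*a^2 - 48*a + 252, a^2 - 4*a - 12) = a - 6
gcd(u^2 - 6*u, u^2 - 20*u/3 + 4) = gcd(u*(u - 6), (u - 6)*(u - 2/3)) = u - 6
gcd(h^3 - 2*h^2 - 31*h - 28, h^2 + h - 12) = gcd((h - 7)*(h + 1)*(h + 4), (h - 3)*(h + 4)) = h + 4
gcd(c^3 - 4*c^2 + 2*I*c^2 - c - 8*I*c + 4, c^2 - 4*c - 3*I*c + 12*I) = c - 4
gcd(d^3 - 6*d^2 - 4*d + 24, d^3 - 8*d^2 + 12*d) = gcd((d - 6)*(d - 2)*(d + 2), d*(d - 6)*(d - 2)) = d^2 - 8*d + 12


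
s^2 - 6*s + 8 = (s - 4)*(s - 2)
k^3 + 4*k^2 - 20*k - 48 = (k - 4)*(k + 2)*(k + 6)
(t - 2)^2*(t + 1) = t^3 - 3*t^2 + 4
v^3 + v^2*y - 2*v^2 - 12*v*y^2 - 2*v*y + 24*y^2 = (v - 2)*(v - 3*y)*(v + 4*y)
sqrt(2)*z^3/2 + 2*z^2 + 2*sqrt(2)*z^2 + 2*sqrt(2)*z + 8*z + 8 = (z + 2)*(z + 2*sqrt(2))*(sqrt(2)*z/2 + sqrt(2))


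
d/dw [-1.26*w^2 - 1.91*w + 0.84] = -2.52*w - 1.91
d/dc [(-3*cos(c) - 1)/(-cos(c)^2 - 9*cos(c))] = (3*sin(c) + 9*sin(c)/cos(c)^2 + 2*tan(c))/(cos(c) + 9)^2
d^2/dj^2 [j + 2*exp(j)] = 2*exp(j)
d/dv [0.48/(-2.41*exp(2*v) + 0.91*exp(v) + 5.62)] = (2.3136*exp(v) - 0.4368)*exp(v)/(-2.41*exp(2*v) + 0.91*exp(v) + 5.62)^2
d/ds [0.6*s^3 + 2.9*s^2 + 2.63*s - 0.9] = 1.8*s^2 + 5.8*s + 2.63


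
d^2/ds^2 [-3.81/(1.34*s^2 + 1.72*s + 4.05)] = (13.682472*s^2 + 17.562576*s - 3.81*(2.68*s + 1.72)*(5.36*s + 3.44) + 41.35374)/(1.34*s^2 + 1.72*s + 4.05)^3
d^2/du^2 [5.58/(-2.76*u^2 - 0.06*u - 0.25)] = (85.012416*u^2 + 1.848096*u - 5.58*(5.52*u + 0.06)*(11.04*u + 0.12) + 7.7004)/(2.76*u^2 + 0.06*u + 0.25)^3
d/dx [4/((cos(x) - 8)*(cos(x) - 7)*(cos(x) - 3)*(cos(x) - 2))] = 8*(2*cos(x)^3 - 30*cos(x)^2 + 137*cos(x) - 185)*sin(x)/((cos(x) - 8)^2*(cos(x) - 7)^2*(cos(x) - 3)^2*(cos(x) - 2)^2)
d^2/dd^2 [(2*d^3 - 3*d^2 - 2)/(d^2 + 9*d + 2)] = 10*(37*d^3 + 24*d^2 - 6*d - 34)/(d^6 + 27*d^5 + 249*d^4 + 837*d^3 + 498*d^2 + 108*d + 8)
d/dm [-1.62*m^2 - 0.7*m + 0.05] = -3.24*m - 0.7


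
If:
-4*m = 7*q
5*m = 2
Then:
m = 2/5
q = -8/35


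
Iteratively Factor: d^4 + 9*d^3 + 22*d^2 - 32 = (d + 4)*(d^3 + 5*d^2 + 2*d - 8) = (d + 4)^2*(d^2 + d - 2) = (d + 2)*(d + 4)^2*(d - 1)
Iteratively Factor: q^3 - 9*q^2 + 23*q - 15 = (q - 1)*(q^2 - 8*q + 15) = (q - 5)*(q - 1)*(q - 3)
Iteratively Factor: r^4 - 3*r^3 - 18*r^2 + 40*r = (r - 5)*(r^3 + 2*r^2 - 8*r) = (r - 5)*(r - 2)*(r^2 + 4*r) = (r - 5)*(r - 2)*(r + 4)*(r)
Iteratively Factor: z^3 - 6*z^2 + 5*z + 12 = (z + 1)*(z^2 - 7*z + 12) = (z - 3)*(z + 1)*(z - 4)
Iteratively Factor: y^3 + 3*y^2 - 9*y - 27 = (y - 3)*(y^2 + 6*y + 9) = (y - 3)*(y + 3)*(y + 3)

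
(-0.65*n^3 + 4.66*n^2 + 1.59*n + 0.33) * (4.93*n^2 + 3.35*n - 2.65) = -3.2045*n^5 + 20.7963*n^4 + 25.1722*n^3 - 5.3956*n^2 - 3.108*n - 0.8745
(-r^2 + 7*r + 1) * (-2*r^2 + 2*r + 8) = 2*r^4 - 16*r^3 + 4*r^2 + 58*r + 8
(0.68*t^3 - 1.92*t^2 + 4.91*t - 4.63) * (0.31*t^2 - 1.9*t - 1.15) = 0.2108*t^5 - 1.8872*t^4 + 4.3881*t^3 - 8.5563*t^2 + 3.1505*t + 5.3245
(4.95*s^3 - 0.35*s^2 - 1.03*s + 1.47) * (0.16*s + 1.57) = 0.792*s^4 + 7.7155*s^3 - 0.7143*s^2 - 1.3819*s + 2.3079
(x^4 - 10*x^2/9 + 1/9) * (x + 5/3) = x^5 + 5*x^4/3 - 10*x^3/9 - 50*x^2/27 + x/9 + 5/27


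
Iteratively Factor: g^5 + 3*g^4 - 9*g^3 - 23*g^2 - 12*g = (g - 3)*(g^4 + 6*g^3 + 9*g^2 + 4*g) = (g - 3)*(g + 4)*(g^3 + 2*g^2 + g) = g*(g - 3)*(g + 4)*(g^2 + 2*g + 1) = g*(g - 3)*(g + 1)*(g + 4)*(g + 1)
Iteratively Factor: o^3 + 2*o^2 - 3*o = (o - 1)*(o^2 + 3*o) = o*(o - 1)*(o + 3)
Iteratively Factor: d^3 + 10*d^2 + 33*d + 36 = (d + 4)*(d^2 + 6*d + 9) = (d + 3)*(d + 4)*(d + 3)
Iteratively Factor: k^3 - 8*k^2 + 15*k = (k)*(k^2 - 8*k + 15) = k*(k - 3)*(k - 5)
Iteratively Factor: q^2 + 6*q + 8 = (q + 4)*(q + 2)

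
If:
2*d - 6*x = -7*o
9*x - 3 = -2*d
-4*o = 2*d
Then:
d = -12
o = 6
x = 3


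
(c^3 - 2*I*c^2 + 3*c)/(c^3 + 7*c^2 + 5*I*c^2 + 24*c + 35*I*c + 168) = c*(c + I)/(c^2 + c*(7 + 8*I) + 56*I)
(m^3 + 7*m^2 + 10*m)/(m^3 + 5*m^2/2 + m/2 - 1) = 2*m*(m + 5)/(2*m^2 + m - 1)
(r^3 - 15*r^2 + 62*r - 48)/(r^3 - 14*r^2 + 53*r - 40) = (r - 6)/(r - 5)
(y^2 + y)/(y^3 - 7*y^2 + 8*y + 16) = y/(y^2 - 8*y + 16)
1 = 1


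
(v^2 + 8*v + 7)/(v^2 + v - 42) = (v + 1)/(v - 6)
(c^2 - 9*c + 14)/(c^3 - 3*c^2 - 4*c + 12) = (c - 7)/(c^2 - c - 6)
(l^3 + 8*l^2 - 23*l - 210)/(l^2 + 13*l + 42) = l - 5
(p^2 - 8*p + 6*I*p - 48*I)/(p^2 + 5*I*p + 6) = (p - 8)/(p - I)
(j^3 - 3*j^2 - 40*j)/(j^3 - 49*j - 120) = j/(j + 3)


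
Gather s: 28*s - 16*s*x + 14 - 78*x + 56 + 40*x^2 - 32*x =s*(28 - 16*x) + 40*x^2 - 110*x + 70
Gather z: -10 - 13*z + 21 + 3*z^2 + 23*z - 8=3*z^2 + 10*z + 3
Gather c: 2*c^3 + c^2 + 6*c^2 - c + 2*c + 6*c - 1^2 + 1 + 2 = 2*c^3 + 7*c^2 + 7*c + 2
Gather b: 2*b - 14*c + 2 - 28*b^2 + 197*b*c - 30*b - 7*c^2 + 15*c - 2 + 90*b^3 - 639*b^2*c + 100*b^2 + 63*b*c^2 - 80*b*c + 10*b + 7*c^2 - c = 90*b^3 + b^2*(72 - 639*c) + b*(63*c^2 + 117*c - 18)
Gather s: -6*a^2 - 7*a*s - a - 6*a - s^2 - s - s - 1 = -6*a^2 - 7*a - s^2 + s*(-7*a - 2) - 1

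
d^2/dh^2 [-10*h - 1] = 0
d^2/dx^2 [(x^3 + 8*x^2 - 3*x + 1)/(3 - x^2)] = 150*(-x^2 - 1)/(x^6 - 9*x^4 + 27*x^2 - 27)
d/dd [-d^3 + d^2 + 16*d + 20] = -3*d^2 + 2*d + 16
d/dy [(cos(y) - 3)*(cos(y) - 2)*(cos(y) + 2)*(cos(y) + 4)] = (-4*cos(y)^3 - 3*cos(y)^2 + 32*cos(y) + 4)*sin(y)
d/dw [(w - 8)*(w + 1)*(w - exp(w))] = (1 - exp(w))*(w - 8)*(w + 1) + (w - 8)*(w - exp(w)) + (w + 1)*(w - exp(w))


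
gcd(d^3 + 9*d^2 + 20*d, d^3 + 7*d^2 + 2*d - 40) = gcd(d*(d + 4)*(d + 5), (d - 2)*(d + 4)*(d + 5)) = d^2 + 9*d + 20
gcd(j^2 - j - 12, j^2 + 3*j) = j + 3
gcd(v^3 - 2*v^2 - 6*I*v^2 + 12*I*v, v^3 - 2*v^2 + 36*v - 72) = v^2 + v*(-2 - 6*I) + 12*I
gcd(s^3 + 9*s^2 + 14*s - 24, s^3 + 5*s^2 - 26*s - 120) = s^2 + 10*s + 24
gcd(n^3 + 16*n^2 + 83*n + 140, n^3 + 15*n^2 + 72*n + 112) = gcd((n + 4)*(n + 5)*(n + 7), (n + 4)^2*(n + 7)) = n^2 + 11*n + 28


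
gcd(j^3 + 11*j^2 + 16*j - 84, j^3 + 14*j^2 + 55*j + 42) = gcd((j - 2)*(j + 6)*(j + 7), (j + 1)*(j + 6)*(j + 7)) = j^2 + 13*j + 42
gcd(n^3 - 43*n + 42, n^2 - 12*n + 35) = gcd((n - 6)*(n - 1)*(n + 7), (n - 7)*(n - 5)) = 1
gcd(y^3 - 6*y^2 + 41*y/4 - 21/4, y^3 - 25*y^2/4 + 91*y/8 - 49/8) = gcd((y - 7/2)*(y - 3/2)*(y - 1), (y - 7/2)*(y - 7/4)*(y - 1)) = y^2 - 9*y/2 + 7/2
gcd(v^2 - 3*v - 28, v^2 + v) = 1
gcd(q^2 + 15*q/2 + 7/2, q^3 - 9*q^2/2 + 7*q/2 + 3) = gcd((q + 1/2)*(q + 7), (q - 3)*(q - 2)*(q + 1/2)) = q + 1/2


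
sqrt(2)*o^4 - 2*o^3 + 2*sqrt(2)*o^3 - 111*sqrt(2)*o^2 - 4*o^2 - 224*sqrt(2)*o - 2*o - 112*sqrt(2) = (o + 1)*(o - 8*sqrt(2))*(o + 7*sqrt(2))*(sqrt(2)*o + sqrt(2))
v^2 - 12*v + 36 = (v - 6)^2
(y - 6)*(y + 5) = y^2 - y - 30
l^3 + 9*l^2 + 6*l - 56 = (l - 2)*(l + 4)*(l + 7)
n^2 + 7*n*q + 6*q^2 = (n + q)*(n + 6*q)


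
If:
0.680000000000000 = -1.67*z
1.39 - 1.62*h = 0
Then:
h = 0.86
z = -0.41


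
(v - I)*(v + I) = v^2 + 1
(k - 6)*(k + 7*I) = k^2 - 6*k + 7*I*k - 42*I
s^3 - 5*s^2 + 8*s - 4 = (s - 2)^2*(s - 1)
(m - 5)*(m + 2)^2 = m^3 - m^2 - 16*m - 20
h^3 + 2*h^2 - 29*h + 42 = (h - 3)*(h - 2)*(h + 7)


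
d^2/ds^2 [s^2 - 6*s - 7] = 2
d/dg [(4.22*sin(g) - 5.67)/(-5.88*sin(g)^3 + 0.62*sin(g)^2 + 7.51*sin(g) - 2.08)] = (49.6272*sin(g)^3 - 102.6352*sin(g)^2 + 7.0308*sin(g) + 33.8041)*cos(g)/(34.5744*sin(g)^6 - 7.2912*sin(g)^5 - 87.9332*sin(g)^4 + 33.7732*sin(g)^3 + 53.8209*sin(g)^2 - 31.2416*sin(g) + 4.3264)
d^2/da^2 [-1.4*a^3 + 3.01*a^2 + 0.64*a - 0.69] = 6.02 - 8.4*a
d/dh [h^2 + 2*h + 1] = 2*h + 2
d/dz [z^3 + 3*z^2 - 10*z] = 3*z^2 + 6*z - 10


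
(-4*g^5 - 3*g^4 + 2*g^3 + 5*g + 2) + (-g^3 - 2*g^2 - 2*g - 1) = -4*g^5 - 3*g^4 + g^3 - 2*g^2 + 3*g + 1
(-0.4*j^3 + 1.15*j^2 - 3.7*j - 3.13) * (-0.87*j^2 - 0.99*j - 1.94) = 0.348*j^5 - 0.6045*j^4 + 2.8565*j^3 + 4.1551*j^2 + 10.2767*j + 6.0722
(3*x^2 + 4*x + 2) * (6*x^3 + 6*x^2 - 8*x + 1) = 18*x^5 + 42*x^4 + 12*x^3 - 17*x^2 - 12*x + 2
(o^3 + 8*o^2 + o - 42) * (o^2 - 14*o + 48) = o^5 - 6*o^4 - 63*o^3 + 328*o^2 + 636*o - 2016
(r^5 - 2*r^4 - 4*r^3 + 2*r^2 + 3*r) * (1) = r^5 - 2*r^4 - 4*r^3 + 2*r^2 + 3*r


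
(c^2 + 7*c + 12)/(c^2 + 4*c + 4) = (c^2 + 7*c + 12)/(c^2 + 4*c + 4)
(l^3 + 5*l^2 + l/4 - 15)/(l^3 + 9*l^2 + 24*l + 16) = (l^2 + l - 15/4)/(l^2 + 5*l + 4)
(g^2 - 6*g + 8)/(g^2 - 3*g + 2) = (g - 4)/(g - 1)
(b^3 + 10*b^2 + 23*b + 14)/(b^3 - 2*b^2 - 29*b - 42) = (b^2 + 8*b + 7)/(b^2 - 4*b - 21)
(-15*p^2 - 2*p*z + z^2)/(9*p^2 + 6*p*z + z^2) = (-5*p + z)/(3*p + z)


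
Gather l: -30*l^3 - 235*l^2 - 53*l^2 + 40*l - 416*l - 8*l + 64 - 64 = -30*l^3 - 288*l^2 - 384*l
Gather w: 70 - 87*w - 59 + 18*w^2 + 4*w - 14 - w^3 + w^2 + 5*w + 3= -w^3 + 19*w^2 - 78*w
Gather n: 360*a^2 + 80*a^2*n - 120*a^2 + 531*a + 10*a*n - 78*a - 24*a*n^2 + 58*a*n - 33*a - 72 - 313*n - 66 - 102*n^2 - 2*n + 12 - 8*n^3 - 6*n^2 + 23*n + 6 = 240*a^2 + 420*a - 8*n^3 + n^2*(-24*a - 108) + n*(80*a^2 + 68*a - 292) - 120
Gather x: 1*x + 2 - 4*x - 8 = -3*x - 6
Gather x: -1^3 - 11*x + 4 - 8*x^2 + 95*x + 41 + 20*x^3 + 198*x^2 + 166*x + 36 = 20*x^3 + 190*x^2 + 250*x + 80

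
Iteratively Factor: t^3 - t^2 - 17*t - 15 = (t + 3)*(t^2 - 4*t - 5) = (t - 5)*(t + 3)*(t + 1)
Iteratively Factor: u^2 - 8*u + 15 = (u - 3)*(u - 5)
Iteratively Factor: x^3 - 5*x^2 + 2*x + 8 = (x - 2)*(x^2 - 3*x - 4) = (x - 2)*(x + 1)*(x - 4)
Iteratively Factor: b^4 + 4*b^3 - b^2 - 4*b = (b - 1)*(b^3 + 5*b^2 + 4*b) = (b - 1)*(b + 4)*(b^2 + b) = b*(b - 1)*(b + 4)*(b + 1)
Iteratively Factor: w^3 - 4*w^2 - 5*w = (w + 1)*(w^2 - 5*w) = (w - 5)*(w + 1)*(w)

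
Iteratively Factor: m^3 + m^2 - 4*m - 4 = (m + 2)*(m^2 - m - 2) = (m - 2)*(m + 2)*(m + 1)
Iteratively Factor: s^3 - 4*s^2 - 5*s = (s)*(s^2 - 4*s - 5) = s*(s - 5)*(s + 1)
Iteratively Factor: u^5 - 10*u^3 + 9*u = (u - 3)*(u^4 + 3*u^3 - u^2 - 3*u) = (u - 3)*(u + 1)*(u^3 + 2*u^2 - 3*u) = (u - 3)*(u - 1)*(u + 1)*(u^2 + 3*u) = (u - 3)*(u - 1)*(u + 1)*(u + 3)*(u)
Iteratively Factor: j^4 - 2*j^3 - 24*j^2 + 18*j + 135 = (j + 3)*(j^3 - 5*j^2 - 9*j + 45) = (j + 3)^2*(j^2 - 8*j + 15) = (j - 5)*(j + 3)^2*(j - 3)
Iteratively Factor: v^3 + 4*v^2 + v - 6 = (v + 3)*(v^2 + v - 2) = (v - 1)*(v + 3)*(v + 2)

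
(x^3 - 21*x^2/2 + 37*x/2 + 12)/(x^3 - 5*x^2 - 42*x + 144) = (x + 1/2)/(x + 6)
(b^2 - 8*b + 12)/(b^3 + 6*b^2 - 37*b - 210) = (b - 2)/(b^2 + 12*b + 35)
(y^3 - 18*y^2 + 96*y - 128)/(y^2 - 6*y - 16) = (y^2 - 10*y + 16)/(y + 2)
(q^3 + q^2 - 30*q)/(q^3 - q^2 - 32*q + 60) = q/(q - 2)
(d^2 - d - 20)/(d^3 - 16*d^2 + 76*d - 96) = (d^2 - d - 20)/(d^3 - 16*d^2 + 76*d - 96)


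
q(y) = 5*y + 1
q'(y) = 5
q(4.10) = 21.50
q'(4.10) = 5.00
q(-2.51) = -11.55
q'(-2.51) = 5.00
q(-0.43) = -1.15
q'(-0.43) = 5.00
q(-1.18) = -4.90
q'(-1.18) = 5.00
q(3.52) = 18.60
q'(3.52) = 5.00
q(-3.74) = -17.70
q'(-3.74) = 5.00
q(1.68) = 9.40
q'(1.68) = 5.00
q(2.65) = 14.25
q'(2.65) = 5.00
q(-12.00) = -59.00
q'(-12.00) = 5.00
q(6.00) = 31.00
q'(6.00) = 5.00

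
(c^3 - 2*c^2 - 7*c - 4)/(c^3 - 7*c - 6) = (c^2 - 3*c - 4)/(c^2 - c - 6)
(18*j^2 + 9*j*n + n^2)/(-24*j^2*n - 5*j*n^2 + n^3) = (-6*j - n)/(n*(8*j - n))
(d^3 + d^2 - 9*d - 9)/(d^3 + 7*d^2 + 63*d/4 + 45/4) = 4*(d^2 - 2*d - 3)/(4*d^2 + 16*d + 15)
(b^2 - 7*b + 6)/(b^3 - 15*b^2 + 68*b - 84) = (b - 1)/(b^2 - 9*b + 14)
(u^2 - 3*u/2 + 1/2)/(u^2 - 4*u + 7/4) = 2*(u - 1)/(2*u - 7)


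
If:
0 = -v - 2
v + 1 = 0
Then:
No Solution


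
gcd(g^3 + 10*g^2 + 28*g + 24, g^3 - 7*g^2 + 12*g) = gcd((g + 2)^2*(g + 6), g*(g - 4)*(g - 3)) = 1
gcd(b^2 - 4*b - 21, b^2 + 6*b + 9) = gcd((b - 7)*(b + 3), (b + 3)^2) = b + 3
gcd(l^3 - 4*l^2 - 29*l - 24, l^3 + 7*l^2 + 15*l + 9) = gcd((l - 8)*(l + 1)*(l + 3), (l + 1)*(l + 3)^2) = l^2 + 4*l + 3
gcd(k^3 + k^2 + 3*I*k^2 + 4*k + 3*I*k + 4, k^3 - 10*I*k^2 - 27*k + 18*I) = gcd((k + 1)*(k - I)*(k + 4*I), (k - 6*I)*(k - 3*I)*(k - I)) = k - I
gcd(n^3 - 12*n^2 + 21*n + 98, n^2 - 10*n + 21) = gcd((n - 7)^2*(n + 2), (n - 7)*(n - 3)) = n - 7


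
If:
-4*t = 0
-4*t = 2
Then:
No Solution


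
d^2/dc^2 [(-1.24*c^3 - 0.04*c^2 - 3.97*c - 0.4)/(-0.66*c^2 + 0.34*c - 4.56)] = (8.88178419700125e-16*c^5 + 4.44089209850063e-16*c^4 - 3.70050400000001*c^3 - 11.21184*c^2 + 82.477152*c + 11.658464)/(0.287496*c^6 - 0.444312*c^5 + 6.187896*c^4 - 6.178888*c^3 + 42.752736*c^2 - 21.209472*c + 94.818816)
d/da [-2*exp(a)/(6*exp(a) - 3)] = 2*exp(a)/(3*(2*exp(a) - 1)^2)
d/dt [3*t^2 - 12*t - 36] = 6*t - 12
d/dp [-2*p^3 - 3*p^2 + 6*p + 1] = -6*p^2 - 6*p + 6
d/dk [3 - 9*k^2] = -18*k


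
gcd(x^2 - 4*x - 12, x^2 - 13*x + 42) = x - 6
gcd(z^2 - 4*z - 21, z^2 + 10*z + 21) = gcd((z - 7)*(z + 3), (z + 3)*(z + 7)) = z + 3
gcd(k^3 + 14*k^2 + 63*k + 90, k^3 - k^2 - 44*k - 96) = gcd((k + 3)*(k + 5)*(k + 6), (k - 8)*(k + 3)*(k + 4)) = k + 3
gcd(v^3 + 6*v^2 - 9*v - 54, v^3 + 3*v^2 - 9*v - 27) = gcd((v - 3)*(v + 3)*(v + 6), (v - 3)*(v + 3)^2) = v^2 - 9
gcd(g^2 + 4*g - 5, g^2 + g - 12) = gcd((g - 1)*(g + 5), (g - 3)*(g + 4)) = 1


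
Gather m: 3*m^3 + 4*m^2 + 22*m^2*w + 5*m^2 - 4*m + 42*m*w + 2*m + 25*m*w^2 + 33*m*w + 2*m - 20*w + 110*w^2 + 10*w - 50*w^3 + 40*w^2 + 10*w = 3*m^3 + m^2*(22*w + 9) + m*(25*w^2 + 75*w) - 50*w^3 + 150*w^2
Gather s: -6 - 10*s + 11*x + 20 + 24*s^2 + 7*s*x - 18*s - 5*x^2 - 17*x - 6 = 24*s^2 + s*(7*x - 28) - 5*x^2 - 6*x + 8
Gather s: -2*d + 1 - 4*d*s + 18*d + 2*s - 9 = 16*d + s*(2 - 4*d) - 8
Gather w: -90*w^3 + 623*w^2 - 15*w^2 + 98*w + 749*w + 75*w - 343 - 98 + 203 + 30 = -90*w^3 + 608*w^2 + 922*w - 208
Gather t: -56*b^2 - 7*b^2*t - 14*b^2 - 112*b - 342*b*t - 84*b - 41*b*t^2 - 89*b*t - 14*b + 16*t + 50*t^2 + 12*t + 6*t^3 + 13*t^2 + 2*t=-70*b^2 - 210*b + 6*t^3 + t^2*(63 - 41*b) + t*(-7*b^2 - 431*b + 30)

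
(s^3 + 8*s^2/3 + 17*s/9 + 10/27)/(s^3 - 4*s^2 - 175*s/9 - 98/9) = (9*s^2 + 18*s + 5)/(3*(3*s^2 - 14*s - 49))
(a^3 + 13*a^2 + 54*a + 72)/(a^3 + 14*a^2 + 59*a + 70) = (a^3 + 13*a^2 + 54*a + 72)/(a^3 + 14*a^2 + 59*a + 70)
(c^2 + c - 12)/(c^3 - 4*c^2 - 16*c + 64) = (c - 3)/(c^2 - 8*c + 16)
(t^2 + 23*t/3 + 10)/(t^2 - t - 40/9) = 3*(t + 6)/(3*t - 8)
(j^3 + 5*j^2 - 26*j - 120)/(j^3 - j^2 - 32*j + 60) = (j + 4)/(j - 2)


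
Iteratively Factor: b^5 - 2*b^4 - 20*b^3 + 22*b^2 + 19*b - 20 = (b - 1)*(b^4 - b^3 - 21*b^2 + b + 20) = (b - 1)^2*(b^3 - 21*b - 20) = (b - 5)*(b - 1)^2*(b^2 + 5*b + 4) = (b - 5)*(b - 1)^2*(b + 1)*(b + 4)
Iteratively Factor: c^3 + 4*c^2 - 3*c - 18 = (c - 2)*(c^2 + 6*c + 9) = (c - 2)*(c + 3)*(c + 3)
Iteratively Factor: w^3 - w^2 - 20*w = (w + 4)*(w^2 - 5*w) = (w - 5)*(w + 4)*(w)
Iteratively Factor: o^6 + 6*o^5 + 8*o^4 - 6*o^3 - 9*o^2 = (o - 1)*(o^5 + 7*o^4 + 15*o^3 + 9*o^2) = o*(o - 1)*(o^4 + 7*o^3 + 15*o^2 + 9*o) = o*(o - 1)*(o + 3)*(o^3 + 4*o^2 + 3*o) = o*(o - 1)*(o + 1)*(o + 3)*(o^2 + 3*o) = o^2*(o - 1)*(o + 1)*(o + 3)*(o + 3)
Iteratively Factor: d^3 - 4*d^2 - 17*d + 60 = (d - 5)*(d^2 + d - 12) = (d - 5)*(d - 3)*(d + 4)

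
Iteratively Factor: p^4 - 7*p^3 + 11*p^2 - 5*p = (p - 5)*(p^3 - 2*p^2 + p) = (p - 5)*(p - 1)*(p^2 - p) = p*(p - 5)*(p - 1)*(p - 1)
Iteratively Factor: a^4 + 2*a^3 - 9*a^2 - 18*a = (a + 2)*(a^3 - 9*a) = a*(a + 2)*(a^2 - 9) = a*(a + 2)*(a + 3)*(a - 3)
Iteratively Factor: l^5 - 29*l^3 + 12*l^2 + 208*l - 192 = (l - 3)*(l^4 + 3*l^3 - 20*l^2 - 48*l + 64) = (l - 4)*(l - 3)*(l^3 + 7*l^2 + 8*l - 16) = (l - 4)*(l - 3)*(l + 4)*(l^2 + 3*l - 4) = (l - 4)*(l - 3)*(l + 4)^2*(l - 1)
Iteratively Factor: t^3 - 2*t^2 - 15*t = (t + 3)*(t^2 - 5*t) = (t - 5)*(t + 3)*(t)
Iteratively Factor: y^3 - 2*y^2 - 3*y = (y)*(y^2 - 2*y - 3) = y*(y + 1)*(y - 3)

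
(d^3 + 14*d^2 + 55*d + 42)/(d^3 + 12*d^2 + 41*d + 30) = (d + 7)/(d + 5)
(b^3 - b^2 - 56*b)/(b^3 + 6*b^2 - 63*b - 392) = b/(b + 7)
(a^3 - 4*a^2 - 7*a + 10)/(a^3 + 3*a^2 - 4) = (a - 5)/(a + 2)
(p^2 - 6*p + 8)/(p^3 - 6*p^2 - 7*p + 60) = (p - 2)/(p^2 - 2*p - 15)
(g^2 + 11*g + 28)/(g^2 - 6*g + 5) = (g^2 + 11*g + 28)/(g^2 - 6*g + 5)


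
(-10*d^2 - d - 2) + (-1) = -10*d^2 - d - 3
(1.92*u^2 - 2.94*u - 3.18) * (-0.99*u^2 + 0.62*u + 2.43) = -1.9008*u^4 + 4.101*u^3 + 5.991*u^2 - 9.1158*u - 7.7274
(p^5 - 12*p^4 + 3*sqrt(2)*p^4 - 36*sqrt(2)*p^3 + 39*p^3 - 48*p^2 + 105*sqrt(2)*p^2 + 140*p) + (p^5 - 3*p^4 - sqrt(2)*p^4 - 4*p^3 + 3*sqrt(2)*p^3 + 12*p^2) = 2*p^5 - 15*p^4 + 2*sqrt(2)*p^4 - 33*sqrt(2)*p^3 + 35*p^3 - 36*p^2 + 105*sqrt(2)*p^2 + 140*p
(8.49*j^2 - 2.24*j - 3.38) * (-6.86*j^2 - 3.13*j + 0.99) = -58.2414*j^4 - 11.2073*j^3 + 38.6031*j^2 + 8.3618*j - 3.3462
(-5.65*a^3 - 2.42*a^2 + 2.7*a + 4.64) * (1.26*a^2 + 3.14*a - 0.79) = -7.119*a^5 - 20.7902*a^4 + 0.266700000000001*a^3 + 16.2362*a^2 + 12.4366*a - 3.6656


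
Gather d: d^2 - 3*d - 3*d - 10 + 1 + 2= d^2 - 6*d - 7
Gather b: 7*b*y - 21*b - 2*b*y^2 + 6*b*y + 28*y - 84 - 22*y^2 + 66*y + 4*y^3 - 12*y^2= b*(-2*y^2 + 13*y - 21) + 4*y^3 - 34*y^2 + 94*y - 84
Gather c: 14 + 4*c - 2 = 4*c + 12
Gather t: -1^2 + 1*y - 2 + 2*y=3*y - 3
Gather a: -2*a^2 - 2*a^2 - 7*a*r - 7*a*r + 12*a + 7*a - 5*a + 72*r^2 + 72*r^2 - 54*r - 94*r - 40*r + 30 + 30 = -4*a^2 + a*(14 - 14*r) + 144*r^2 - 188*r + 60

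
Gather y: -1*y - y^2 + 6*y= -y^2 + 5*y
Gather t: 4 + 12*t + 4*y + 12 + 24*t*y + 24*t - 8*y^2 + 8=t*(24*y + 36) - 8*y^2 + 4*y + 24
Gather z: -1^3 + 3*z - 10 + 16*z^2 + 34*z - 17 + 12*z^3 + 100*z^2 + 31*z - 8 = 12*z^3 + 116*z^2 + 68*z - 36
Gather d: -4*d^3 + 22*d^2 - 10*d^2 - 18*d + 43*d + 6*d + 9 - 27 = -4*d^3 + 12*d^2 + 31*d - 18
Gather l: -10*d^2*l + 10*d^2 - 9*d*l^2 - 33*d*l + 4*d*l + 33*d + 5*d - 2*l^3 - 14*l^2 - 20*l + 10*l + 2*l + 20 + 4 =10*d^2 + 38*d - 2*l^3 + l^2*(-9*d - 14) + l*(-10*d^2 - 29*d - 8) + 24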